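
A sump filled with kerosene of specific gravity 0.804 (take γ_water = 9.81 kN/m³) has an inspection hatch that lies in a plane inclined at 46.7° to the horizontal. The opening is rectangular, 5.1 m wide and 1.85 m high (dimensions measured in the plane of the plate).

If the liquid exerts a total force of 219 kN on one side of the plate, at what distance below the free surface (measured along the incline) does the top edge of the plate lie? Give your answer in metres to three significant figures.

y_top ≈ 3.12 m

γ = 0.804 × 9.81 = 7.88724 kN/m³.
A = 5.1 × 1.85 = 9.435 m².
From F = γ·h_c·A, the centroid depth is h_c = 219/(7.88724 × 9.435) = 2.94291 m.
Let θ = 46.7° be the plate's angle to the horizontal; measure y along the incline from where the plane meets the free surface. Vertical depth h = y·sinθ with sinθ = 0.727773.
Along the incline, y_c = h_c/sinθ = 2.94291/0.727773 = 4.04372 m.
The centroid lies 1.85/2 = 0.925 m below the top edge, so the top edge sits at y_top = 4.04372 − 0.925 = 3.11872 m along the incline.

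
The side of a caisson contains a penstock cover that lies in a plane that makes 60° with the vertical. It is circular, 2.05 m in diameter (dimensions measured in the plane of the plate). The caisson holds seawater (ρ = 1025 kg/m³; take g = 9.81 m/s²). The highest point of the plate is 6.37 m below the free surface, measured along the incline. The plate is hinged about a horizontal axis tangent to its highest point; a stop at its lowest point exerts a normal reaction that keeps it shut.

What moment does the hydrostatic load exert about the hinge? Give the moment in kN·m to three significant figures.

γ = ρg = 1025 × 9.81 / 1000 = 10.05525 kN/m³.
The plate makes 60° with the vertical, i.e. θ = 90° − 60° = 30° to the horizontal. Measuring y along the incline from the free-surface line, vertical depth h = y·sinθ with sinθ = 0.500000.
The centroid is at the centre, 1.025 m below the top of the plate, so y_c = 6.37 + 1.025 = 7.395 m and h_c = 7.395 × 0.500000 = 3.6975 m.
A = π(1.025)² = 3.30064 m².
Resultant F = γ·h_c·A = 10.05525 × 3.6975 × 3.30064 = 122.715 kN.
I_c = πr⁴/4 = π × 1.025⁴/4 = 0.866933 m⁴.
Centre of pressure: y_p = y_c + I_c/(y_c·A) = 7.395 + 0.866933/(7.395 × 3.30064) = 7.395 + 0.0355181 = 7.43052 m along the plane.
The resultant acts 1.025 + 0.0355181 = 1.06052 m (along the plate) below the hinge at the top edge, so the moment about the hinge is M = F × 1.06052 = 122.715 × 1.06052 = 130.142 kN·m.

M ≈ 130 kN·m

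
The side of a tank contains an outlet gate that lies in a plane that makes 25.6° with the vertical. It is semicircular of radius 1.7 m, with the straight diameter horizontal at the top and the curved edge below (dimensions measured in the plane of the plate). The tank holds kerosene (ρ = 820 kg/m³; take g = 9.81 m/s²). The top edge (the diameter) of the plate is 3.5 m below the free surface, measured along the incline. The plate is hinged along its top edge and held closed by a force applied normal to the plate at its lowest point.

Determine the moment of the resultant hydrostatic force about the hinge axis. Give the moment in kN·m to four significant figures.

γ = ρg = 820 × 9.81 / 1000 = 8.0442 kN/m³.
The plate makes 25.6° with the vertical, i.e. θ = 90° − 25.6° = 64.4° to the horizontal. Measuring y along the incline from the free-surface line, vertical depth h = y·sinθ with sinθ = 0.901833.
The centroid of a semicircle lies 4r/(3π) = 0.721502 m from the diameter, here below the top edge, so y_c = 3.5 + 0.721502 = 4.2215 m and h_c = 4.2215 × 0.901833 = 3.80709 m.
A = πr²/2 = π × 1.7²/2 = 4.5396 m².
Resultant F = γ·h_c·A = 8.0442 × 3.80709 × 4.5396 = 139.025 kN.
I_c = (π/8 − 8/(9π))·r⁴ = 0.109757 × 1.7⁴ = 0.916701 m⁴.
Centre of pressure: y_p = y_c + I_c/(y_c·A) = 4.2215 + 0.916701/(4.2215 × 4.5396) = 4.2215 + 0.0478347 = 4.26933 m along the plane.
The resultant acts 0.721502 + 0.0478347 = 0.769337 m (along the plate) below the hinge at the top edge, so the moment about the hinge is M = F × 0.769337 = 139.025 × 0.769337 = 106.957 kN·m.

M ≈ 107.0 kN·m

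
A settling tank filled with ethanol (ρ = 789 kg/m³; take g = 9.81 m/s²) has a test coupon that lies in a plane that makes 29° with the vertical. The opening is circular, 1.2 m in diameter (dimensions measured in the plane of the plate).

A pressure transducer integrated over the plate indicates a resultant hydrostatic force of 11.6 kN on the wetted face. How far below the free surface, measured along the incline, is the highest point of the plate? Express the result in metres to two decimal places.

y_top ≈ 0.92 m

γ = ρg = 789 × 9.81 / 1000 = 7.74009 kN/m³.
A = π(0.6)² = 1.13097 m².
From F = γ·h_c·A, the centroid depth is h_c = 11.6/(7.74009 × 1.13097) = 1.32514 m.
The plate makes 29° with the vertical, i.e. θ = 90° − 29° = 61° to the horizontal. Measuring y along the incline from the free-surface line, vertical depth h = y·sinθ with sinθ = 0.874620.
Along the incline, y_c = h_c/sinθ = 1.32514/0.874620 = 1.5151 m.
The centroid is at the centre, 0.6 m below the top of the plate, so the highest point sits at y_top = 1.5151 − 0.6 = 0.9151 m along the incline.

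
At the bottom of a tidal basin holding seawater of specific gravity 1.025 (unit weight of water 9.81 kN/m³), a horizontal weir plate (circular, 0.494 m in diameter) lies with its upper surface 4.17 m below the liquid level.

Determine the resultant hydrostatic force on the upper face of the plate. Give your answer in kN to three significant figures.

F ≈ 8.04 kN

γ = 1.025 × 9.81 = 10.05525 kN/m³.
The plate is horizontal, so pressure is uniform at p = γ·h = 10.05525 × 4.17 = 41.9304 kN/m².
A = π(0.247)² = 0.191665 m².
F = p·A = 41.9304 × 0.191665 = 8.03659 kN.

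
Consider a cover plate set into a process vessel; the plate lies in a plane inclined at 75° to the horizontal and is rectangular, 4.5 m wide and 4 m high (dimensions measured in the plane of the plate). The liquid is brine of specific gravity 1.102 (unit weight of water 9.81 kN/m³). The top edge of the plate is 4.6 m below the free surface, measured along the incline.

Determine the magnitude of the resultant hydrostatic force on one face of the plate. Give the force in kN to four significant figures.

F ≈ 1241 kN

γ = 1.102 × 9.81 = 10.81062 kN/m³.
Let θ = 75° be the plate's angle to the horizontal; measure y along the incline from where the plane meets the free surface. Vertical depth h = y·sinθ with sinθ = 0.965926.
The centroid lies 4/2 = 2 m below the top edge, so y_c = 4.6 + 2 = 6.6 m and h_c = 6.6 × 0.965926 = 6.37511 m.
A = 4.5 × 4 = 18 m².
Resultant F = γ·h_c·A = 10.81062 × 6.37511 × 18 = 1240.54 kN.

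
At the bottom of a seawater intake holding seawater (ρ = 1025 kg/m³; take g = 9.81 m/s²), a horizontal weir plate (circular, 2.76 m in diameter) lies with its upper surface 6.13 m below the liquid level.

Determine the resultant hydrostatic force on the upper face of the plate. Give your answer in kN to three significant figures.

γ = ρg = 1025 × 9.81 / 1000 = 10.05525 kN/m³.
The plate is horizontal, so pressure is uniform at p = γ·h = 10.05525 × 6.13 = 61.6387 kN/m².
A = π(1.38)² = 5.98285 m².
F = p·A = 61.6387 × 5.98285 = 368.775 kN.

F ≈ 369 kN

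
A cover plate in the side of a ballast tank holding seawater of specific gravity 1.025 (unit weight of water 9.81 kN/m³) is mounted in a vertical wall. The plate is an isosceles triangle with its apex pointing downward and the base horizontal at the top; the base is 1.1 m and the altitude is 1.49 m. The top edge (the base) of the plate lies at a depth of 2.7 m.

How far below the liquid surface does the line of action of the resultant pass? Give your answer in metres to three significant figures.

h_p = 3.24 m

γ = 1.025 × 9.81 = 10.05525 kN/m³.
With the apex down, the centroid sits h/3 = 1.49/3 = 0.496667 m below the base (the top edge), so the centroid depth is h_c = 2.7 + 0.496667 = 3.19667 m.
A = ½ × 1.1 × 1.49 = 0.8195 m².
Resultant F = γ·h_c·A = 10.05525 × 3.19667 × 0.8195 = 26.3414 kN.
I_c = b·h³/36 = 1.1 × 1.49³/36 = 0.101076 m⁴.
Centre of pressure: y_p = y_c + I_c/(y_c·A) = 3.19667 + 0.101076/(3.19667 × 0.8195) = 3.19667 + 0.0385835 = 3.23525 m along the plane.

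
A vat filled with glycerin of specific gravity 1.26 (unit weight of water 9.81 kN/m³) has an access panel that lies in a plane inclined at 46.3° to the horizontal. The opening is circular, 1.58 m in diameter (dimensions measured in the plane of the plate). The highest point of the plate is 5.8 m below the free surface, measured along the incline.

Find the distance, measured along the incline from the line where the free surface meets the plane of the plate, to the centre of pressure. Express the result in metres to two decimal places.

y_p = 6.61 m

γ = 1.26 × 9.81 = 12.3606 kN/m³.
Let θ = 46.3° be the plate's angle to the horizontal; measure y along the incline from where the plane meets the free surface. Vertical depth h = y·sinθ with sinθ = 0.722967.
The centroid is at the centre, 0.79 m below the top of the plate, so y_c = 5.8 + 0.79 = 6.59 m and h_c = 6.59 × 0.722967 = 4.76435 m.
A = π(0.79)² = 1.96067 m².
Resultant F = γ·h_c·A = 12.3606 × 4.76435 × 1.96067 = 115.464 kN.
I_c = πr⁴/4 = π × 0.79⁴/4 = 0.305913 m⁴.
Centre of pressure: y_p = y_c + I_c/(y_c·A) = 6.59 + 0.305913/(6.59 × 1.96067) = 6.59 + 0.023676 = 6.61368 m along the plane.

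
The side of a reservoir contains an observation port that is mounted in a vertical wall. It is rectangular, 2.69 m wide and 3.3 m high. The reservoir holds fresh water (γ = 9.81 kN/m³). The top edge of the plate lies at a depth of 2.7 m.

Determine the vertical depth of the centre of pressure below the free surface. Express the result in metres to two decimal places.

γ = 9.81 kN/m³.
The centroid lies 3.3/2 = 1.65 m below the top edge, so the centroid depth is h_c = 2.7 + 1.65 = 4.35 m.
A = 2.69 × 3.3 = 8.877 m².
Resultant F = γ·h_c·A = 9.81 × 4.35 × 8.877 = 378.813 kN.
I_c = b·h³/12 = 2.69 × 3.3³/12 = 8.05588 m⁴.
Centre of pressure: y_p = y_c + I_c/(y_c·A) = 4.35 + 8.05588/(4.35 × 8.877) = 4.35 + 0.208621 = 4.55862 m along the plane.

h_p = 4.56 m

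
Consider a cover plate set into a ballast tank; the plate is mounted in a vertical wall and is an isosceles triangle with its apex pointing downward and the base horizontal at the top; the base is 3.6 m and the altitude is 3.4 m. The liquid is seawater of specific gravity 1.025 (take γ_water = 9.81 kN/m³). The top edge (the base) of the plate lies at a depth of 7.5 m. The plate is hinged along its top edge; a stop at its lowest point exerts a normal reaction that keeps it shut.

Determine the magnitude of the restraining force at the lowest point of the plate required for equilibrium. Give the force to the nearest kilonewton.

P ≈ 189 kN

γ = 1.025 × 9.81 = 10.05525 kN/m³.
With the apex down, the centroid sits h/3 = 3.4/3 = 1.13333 m below the base (the top edge), so the centroid depth is h_c = 7.5 + 1.13333 = 8.63333 m.
A = ½ × 3.6 × 3.4 = 6.12 m².
Resultant F = γ·h_c·A = 10.05525 × 8.63333 × 6.12 = 531.279 kN.
I_c = b·h³/36 = 3.6 × 3.4³/36 = 3.9304 m⁴.
Centre of pressure: y_p = y_c + I_c/(y_c·A) = 8.63333 + 3.9304/(8.63333 × 6.12) = 8.63333 + 0.0743887 = 8.70772 m along the plane.
The resultant acts 1.13333 + 0.0743887 = 1.20772 m (along the plate) below the hinge at the top edge, so the moment about the hinge is M = F × 1.20772 = 531.279 × 1.20772 = 641.636 kN·m.
A normal force at the bottom, 3.4 m from the hinge, must supply this moment: P = 641.636/3.4 = 188.716 kN.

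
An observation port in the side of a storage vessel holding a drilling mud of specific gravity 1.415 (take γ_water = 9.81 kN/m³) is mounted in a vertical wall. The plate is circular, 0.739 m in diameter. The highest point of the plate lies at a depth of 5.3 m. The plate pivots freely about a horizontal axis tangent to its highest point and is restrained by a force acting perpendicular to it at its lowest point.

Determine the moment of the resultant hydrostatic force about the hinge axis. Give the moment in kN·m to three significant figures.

γ = 1.415 × 9.81 = 13.88115 kN/m³.
The centroid is at the centre, 0.3695 m below the top of the plate, so the centroid depth is h_c = 5.3 + 0.3695 = 5.6695 m.
A = π(0.3695)² = 0.428922 m².
Resultant F = γ·h_c·A = 13.88115 × 5.6695 × 0.428922 = 33.7558 kN.
I_c = πr⁴/4 = π × 0.3695⁴/4 = 0.0146402 m⁴.
Centre of pressure: y_p = y_c + I_c/(y_c·A) = 5.6695 + 0.0146402/(5.6695 × 0.428922) = 5.6695 + 0.00602038 = 5.67552 m along the plane.
The resultant acts 0.3695 + 0.00602038 = 0.37552 m (along the plate) below the hinge at the top edge, so the moment about the hinge is M = F × 0.37552 = 33.7558 × 0.37552 = 12.676 kN·m.

M ≈ 12.7 kN·m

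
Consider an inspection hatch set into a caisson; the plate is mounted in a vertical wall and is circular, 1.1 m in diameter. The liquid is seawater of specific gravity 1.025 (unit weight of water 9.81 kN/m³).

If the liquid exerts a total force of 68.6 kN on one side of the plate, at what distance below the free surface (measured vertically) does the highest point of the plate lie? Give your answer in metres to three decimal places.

d_top ≈ 6.629 m

γ = 1.025 × 9.81 = 10.05525 kN/m³.
A = π(0.55)² = 0.950332 m².
From F = γ·h_c·A, the centroid depth is h_c = 68.6/(10.05525 × 0.950332) = 7.17887 m.
The centroid is at the centre, 0.55 m below the top of the plate, so the highest point sits at h_top = 7.17887 − 0.55 = 6.62887 m below the surface.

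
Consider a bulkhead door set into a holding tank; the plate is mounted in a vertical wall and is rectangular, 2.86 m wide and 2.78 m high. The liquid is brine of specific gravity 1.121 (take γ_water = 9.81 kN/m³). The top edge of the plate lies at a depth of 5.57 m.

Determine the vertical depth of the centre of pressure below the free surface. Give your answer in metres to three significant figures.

γ = 1.121 × 9.81 = 10.99701 kN/m³.
The centroid lies 2.78/2 = 1.39 m below the top edge, so the centroid depth is h_c = 5.57 + 1.39 = 6.96 m.
A = 2.86 × 2.78 = 7.9508 m².
Resultant F = γ·h_c·A = 10.99701 × 6.96 × 7.9508 = 608.548 kN.
I_c = b·h³/12 = 2.86 × 2.78³/12 = 5.12058 m⁴.
Centre of pressure: y_p = y_c + I_c/(y_c·A) = 6.96 + 5.12058/(6.96 × 7.9508) = 6.96 + 0.0925335 = 7.05253 m along the plane.

h_p = 7.05 m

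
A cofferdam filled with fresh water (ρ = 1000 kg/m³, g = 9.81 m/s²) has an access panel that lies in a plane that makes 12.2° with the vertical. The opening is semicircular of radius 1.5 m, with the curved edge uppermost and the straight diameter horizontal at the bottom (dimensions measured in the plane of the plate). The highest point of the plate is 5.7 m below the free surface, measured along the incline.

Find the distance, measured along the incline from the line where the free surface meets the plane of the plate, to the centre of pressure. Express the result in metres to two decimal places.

y_p = 6.59 m

γ = ρg = 1000 × 9.81 = 9810 N/m³ = 9.81 kN/m³.
The plate makes 12.2° with the vertical, i.e. θ = 90° − 12.2° = 77.8° to the horizontal. Measuring y along the incline from the free-surface line, vertical depth h = y·sinθ with sinθ = 0.977416.
The centroid lies 4r/(3π) = 0.63662 m above the diameter, so r − 4r/(3π) = 1.5 − 0.63662 = 0.86338 m below the topmost point, so y_c = 5.7 + 0.86338 = 6.56338 m and h_c = 6.56338 × 0.977416 = 6.41515 m.
A = πr²/2 = π × 1.5²/2 = 3.53429 m².
Resultant F = γ·h_c·A = 9.81 × 6.41515 × 3.53429 = 222.422 kN.
I_c = (π/8 − 8/(9π))·r⁴ = 0.109757 × 1.5⁴ = 0.555645 m⁴.
Centre of pressure: y_p = y_c + I_c/(y_c·A) = 6.56338 + 0.555645/(6.56338 × 3.53429) = 6.56338 + 0.0239534 = 6.58733 m along the plane.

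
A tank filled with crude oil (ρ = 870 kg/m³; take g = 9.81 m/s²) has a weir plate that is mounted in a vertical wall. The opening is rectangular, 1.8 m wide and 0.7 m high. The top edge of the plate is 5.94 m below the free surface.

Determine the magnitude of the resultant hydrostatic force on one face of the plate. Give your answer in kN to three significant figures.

F ≈ 67.6 kN

γ = ρg = 870 × 9.81 / 1000 = 8.5347 kN/m³.
The centroid lies 0.7/2 = 0.35 m below the top edge, so the centroid depth is h_c = 5.94 + 0.35 = 6.29 m.
A = 1.8 × 0.7 = 1.26 m².
Resultant F = γ·h_c·A = 8.5347 × 6.29 × 1.26 = 67.6409 kN.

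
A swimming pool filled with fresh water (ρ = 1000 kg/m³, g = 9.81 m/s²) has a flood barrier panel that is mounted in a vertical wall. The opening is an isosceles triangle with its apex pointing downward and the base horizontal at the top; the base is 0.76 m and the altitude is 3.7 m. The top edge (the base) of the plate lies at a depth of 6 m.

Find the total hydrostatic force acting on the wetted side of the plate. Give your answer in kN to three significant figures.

F ≈ 99.8 kN

γ = ρg = 1000 × 9.81 = 9810 N/m³ = 9.81 kN/m³.
With the apex down, the centroid sits h/3 = 3.7/3 = 1.23333 m below the base (the top edge), so the centroid depth is h_c = 6 + 1.23333 = 7.23333 m.
A = ½ × 0.76 × 3.7 = 1.406 m².
Resultant F = γ·h_c·A = 9.81 × 7.23333 × 1.406 = 99.7683 kN.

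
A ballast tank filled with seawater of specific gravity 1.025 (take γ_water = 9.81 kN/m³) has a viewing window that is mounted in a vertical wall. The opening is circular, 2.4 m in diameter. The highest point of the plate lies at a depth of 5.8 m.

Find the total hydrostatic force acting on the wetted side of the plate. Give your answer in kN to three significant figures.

F ≈ 318 kN

γ = 1.025 × 9.81 = 10.05525 kN/m³.
The centroid is at the centre, 1.2 m below the top of the plate, so the centroid depth is h_c = 5.8 + 1.2 = 7 m.
A = π(1.2)² = 4.52389 m².
Resultant F = γ·h_c·A = 10.05525 × 7 × 4.52389 = 318.422 kN.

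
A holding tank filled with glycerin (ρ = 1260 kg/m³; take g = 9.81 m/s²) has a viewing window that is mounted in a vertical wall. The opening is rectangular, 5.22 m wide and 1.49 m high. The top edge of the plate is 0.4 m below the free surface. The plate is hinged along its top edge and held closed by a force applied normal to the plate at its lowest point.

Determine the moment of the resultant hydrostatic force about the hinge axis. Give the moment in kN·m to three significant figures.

M ≈ 99.8 kN·m

γ = ρg = 1260 × 9.81 / 1000 = 12.3606 kN/m³.
The centroid lies 1.49/2 = 0.745 m below the top edge, so the centroid depth is h_c = 0.4 + 0.745 = 1.145 m.
A = 5.22 × 1.49 = 7.7778 m².
Resultant F = γ·h_c·A = 12.3606 × 1.145 × 7.7778 = 110.078 kN.
I_c = b·h³/12 = 5.22 × 1.49³/12 = 1.43896 m⁴.
Centre of pressure: y_p = y_c + I_c/(y_c·A) = 1.145 + 1.43896/(1.145 × 7.7778) = 1.145 + 0.16158 = 1.30658 m along the plane.
The resultant acts 0.745 + 0.16158 = 0.90658 m (along the plate) below the hinge at the top edge, so the moment about the hinge is M = F × 0.90658 = 110.078 × 0.90658 = 99.7945 kN·m.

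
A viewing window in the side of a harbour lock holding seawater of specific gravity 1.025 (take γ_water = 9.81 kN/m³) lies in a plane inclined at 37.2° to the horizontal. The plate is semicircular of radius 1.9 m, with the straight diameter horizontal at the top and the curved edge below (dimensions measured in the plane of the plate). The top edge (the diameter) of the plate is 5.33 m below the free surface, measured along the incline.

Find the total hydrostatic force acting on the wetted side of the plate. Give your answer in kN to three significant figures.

γ = 1.025 × 9.81 = 10.05525 kN/m³.
Let θ = 37.2° be the plate's angle to the horizontal; measure y along the incline from where the plane meets the free surface. Vertical depth h = y·sinθ with sinθ = 0.604599.
The centroid of a semicircle lies 4r/(3π) = 0.806385 m from the diameter, here below the top edge, so y_c = 5.33 + 0.806385 = 6.13638 m and h_c = 6.13638 × 0.604599 = 3.71005 m.
A = πr²/2 = π × 1.9²/2 = 5.67057 m².
Resultant F = γ·h_c·A = 10.05525 × 3.71005 × 5.67057 = 211.543 kN.

F ≈ 212 kN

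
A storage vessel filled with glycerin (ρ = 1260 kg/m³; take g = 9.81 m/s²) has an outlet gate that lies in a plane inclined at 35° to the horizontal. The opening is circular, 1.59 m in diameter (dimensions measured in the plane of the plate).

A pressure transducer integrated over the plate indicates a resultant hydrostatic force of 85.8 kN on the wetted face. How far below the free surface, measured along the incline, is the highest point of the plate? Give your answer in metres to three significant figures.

γ = ρg = 1260 × 9.81 / 1000 = 12.3606 kN/m³.
A = π(0.795)² = 1.98557 m².
From F = γ·h_c·A, the centroid depth is h_c = 85.8/(12.3606 × 1.98557) = 3.49593 m.
Let θ = 35° be the plate's angle to the horizontal; measure y along the incline from where the plane meets the free surface. Vertical depth h = y·sinθ with sinθ = 0.573576.
Along the incline, y_c = h_c/sinθ = 3.49593/0.573576 = 6.09497 m.
The centroid is at the centre, 0.795 m below the top of the plate, so the highest point sits at y_top = 6.09497 − 0.795 = 5.29997 m along the incline.

y_top ≈ 5.30 m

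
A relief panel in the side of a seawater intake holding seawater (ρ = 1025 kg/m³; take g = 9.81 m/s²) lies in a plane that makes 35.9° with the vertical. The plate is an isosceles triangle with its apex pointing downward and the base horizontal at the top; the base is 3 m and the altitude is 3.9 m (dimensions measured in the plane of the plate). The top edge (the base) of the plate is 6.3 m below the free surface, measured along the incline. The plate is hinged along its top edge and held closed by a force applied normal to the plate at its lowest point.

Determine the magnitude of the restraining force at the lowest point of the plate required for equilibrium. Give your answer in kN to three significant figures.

P ≈ 131 kN

γ = ρg = 1025 × 9.81 / 1000 = 10.05525 kN/m³.
The plate makes 35.9° with the vertical, i.e. θ = 90° − 35.9° = 54.1° to the horizontal. Measuring y along the incline from the free-surface line, vertical depth h = y·sinθ with sinθ = 0.810042.
With the apex down, the centroid sits h/3 = 3.9/3 = 1.3 m below the base (the top edge), so y_c = 6.3 + 1.3 = 7.6 m and h_c = 7.6 × 0.810042 = 6.15632 m.
A = ½ × 3 × 3.9 = 5.85 m².
Resultant F = γ·h_c·A = 10.05525 × 6.15632 × 5.85 = 362.135 kN.
I_c = b·h³/36 = 3 × 3.9³/36 = 4.94325 m⁴.
Centre of pressure: y_p = y_c + I_c/(y_c·A) = 7.6 + 4.94325/(7.6 × 5.85) = 7.6 + 0.111184 = 7.71118 m along the plane.
The resultant acts 1.3 + 0.111184 = 1.41118 m (along the plate) below the hinge at the top edge, so the moment about the hinge is M = F × 1.41118 = 362.135 × 1.41118 = 511.038 kN·m.
A normal force at the bottom, 3.9 m from the hinge, must supply this moment: P = 511.038/3.9 = 131.035 kN.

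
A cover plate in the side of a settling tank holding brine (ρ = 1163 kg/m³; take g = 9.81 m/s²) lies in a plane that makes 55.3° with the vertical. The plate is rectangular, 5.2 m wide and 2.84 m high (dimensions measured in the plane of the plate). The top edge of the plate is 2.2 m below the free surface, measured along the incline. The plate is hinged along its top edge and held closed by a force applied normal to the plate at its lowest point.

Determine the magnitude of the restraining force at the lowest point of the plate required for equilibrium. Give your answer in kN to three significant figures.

P ≈ 196 kN

γ = ρg = 1163 × 9.81 / 1000 = 11.40903 kN/m³.
The plate makes 55.3° with the vertical, i.e. θ = 90° − 55.3° = 34.7° to the horizontal. Measuring y along the incline from the free-surface line, vertical depth h = y·sinθ with sinθ = 0.569280.
The centroid lies 2.84/2 = 1.42 m below the top edge, so y_c = 2.2 + 1.42 = 3.62 m and h_c = 3.62 × 0.569280 = 2.06079 m.
A = 5.2 × 2.84 = 14.768 m².
Resultant F = γ·h_c·A = 11.40903 × 2.06079 × 14.768 = 347.22 kN.
I_c = b·h³/12 = 5.2 × 2.84³/12 = 9.92607 m⁴.
Centre of pressure: y_p = y_c + I_c/(y_c·A) = 3.62 + 9.92607/(3.62 × 14.768) = 3.62 + 0.185672 = 3.80567 m along the plane.
The resultant acts 1.42 + 0.185672 = 1.60567 m (along the plate) below the hinge at the top edge, so the moment about the hinge is M = F × 1.60567 = 347.22 × 1.60567 = 557.521 kN·m.
A normal force at the bottom, 2.84 m from the hinge, must supply this moment: P = 557.521/2.84 = 196.31 kN.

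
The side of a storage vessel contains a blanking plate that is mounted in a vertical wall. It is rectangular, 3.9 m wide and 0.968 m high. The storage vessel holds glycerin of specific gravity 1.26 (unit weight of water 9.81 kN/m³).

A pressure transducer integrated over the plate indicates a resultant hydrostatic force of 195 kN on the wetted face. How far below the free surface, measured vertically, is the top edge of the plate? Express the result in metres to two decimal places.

d_top ≈ 3.69 m

γ = 1.26 × 9.81 = 12.3606 kN/m³.
A = 3.9 × 0.968 = 3.7752 m².
From F = γ·h_c·A, the centroid depth is h_c = 195/(12.3606 × 3.7752) = 4.17883 m.
The centroid lies 0.968/2 = 0.484 m below the top edge, so the top edge sits at h_top = 4.17883 − 0.484 = 3.69483 m below the surface.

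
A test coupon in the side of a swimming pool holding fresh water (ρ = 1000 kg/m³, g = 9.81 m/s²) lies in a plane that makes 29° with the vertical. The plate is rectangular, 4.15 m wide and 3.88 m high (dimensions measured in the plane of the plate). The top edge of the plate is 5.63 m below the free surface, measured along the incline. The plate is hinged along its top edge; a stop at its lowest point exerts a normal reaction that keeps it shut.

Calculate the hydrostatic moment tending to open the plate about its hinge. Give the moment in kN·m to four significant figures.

M ≈ 2202 kN·m

γ = ρg = 1000 × 9.81 = 9810 N/m³ = 9.81 kN/m³.
The plate makes 29° with the vertical, i.e. θ = 90° − 29° = 61° to the horizontal. Measuring y along the incline from the free-surface line, vertical depth h = y·sinθ with sinθ = 0.874620.
The centroid lies 3.88/2 = 1.94 m below the top edge, so y_c = 5.63 + 1.94 = 7.57 m and h_c = 7.57 × 0.874620 = 6.62087 m.
A = 4.15 × 3.88 = 16.102 m².
Resultant F = γ·h_c·A = 9.81 × 6.62087 × 16.102 = 1045.84 kN.
I_c = b·h³/12 = 4.15 × 3.88³/12 = 20.2005 m⁴.
Centre of pressure: y_p = y_c + I_c/(y_c·A) = 7.57 + 20.2005/(7.57 × 16.102) = 7.57 + 0.165724 = 7.73572 m along the plane.
The resultant acts 1.94 + 0.165724 = 2.10572 m (along the plate) below the hinge at the top edge, so the moment about the hinge is M = F × 2.10572 = 1045.84 × 2.10572 = 2202.25 kN·m.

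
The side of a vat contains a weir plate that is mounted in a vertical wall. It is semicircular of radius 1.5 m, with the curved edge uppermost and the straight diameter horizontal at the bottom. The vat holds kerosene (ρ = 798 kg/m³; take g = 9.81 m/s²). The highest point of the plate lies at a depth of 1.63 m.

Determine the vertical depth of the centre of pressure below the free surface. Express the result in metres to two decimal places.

γ = ρg = 798 × 9.81 / 1000 = 7.82838 kN/m³.
The centroid lies 4r/(3π) = 0.63662 m above the diameter, so r − 4r/(3π) = 1.5 − 0.63662 = 0.86338 m below the topmost point, so the centroid depth is h_c = 1.63 + 0.86338 = 2.49338 m.
A = πr²/2 = π × 1.5²/2 = 3.53429 m².
Resultant F = γ·h_c·A = 7.82838 × 2.49338 × 3.53429 = 68.9863 kN.
I_c = (π/8 − 8/(9π))·r⁴ = 0.109757 × 1.5⁴ = 0.555645 m⁴.
Centre of pressure: y_p = y_c + I_c/(y_c·A) = 2.49338 + 0.555645/(2.49338 × 3.53429) = 2.49338 + 0.0630531 = 2.55643 m along the plane.

h_p = 2.56 m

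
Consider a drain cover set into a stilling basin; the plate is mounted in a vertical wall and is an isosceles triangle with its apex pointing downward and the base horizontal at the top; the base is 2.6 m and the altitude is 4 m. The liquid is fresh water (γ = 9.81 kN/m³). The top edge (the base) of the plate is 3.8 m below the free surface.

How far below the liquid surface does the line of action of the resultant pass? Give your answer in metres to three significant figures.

γ = 9.81 kN/m³.
With the apex down, the centroid sits h/3 = 4/3 = 1.33333 m below the base (the top edge), so the centroid depth is h_c = 3.8 + 1.33333 = 5.13333 m.
A = ½ × 2.6 × 4 = 5.2 m².
Resultant F = γ·h_c·A = 9.81 × 5.13333 × 5.2 = 261.861 kN.
I_c = b·h³/36 = 2.6 × 4³/36 = 4.62222 m⁴.
Centre of pressure: y_p = y_c + I_c/(y_c·A) = 5.13333 + 4.62222/(5.13333 × 5.2) = 5.13333 + 0.17316 = 5.30649 m along the plane.

h_p = 5.31 m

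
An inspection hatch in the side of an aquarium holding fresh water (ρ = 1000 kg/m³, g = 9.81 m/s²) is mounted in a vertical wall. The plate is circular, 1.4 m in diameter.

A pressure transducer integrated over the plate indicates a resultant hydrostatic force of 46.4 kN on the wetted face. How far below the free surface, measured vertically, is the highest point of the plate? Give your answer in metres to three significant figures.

γ = ρg = 1000 × 9.81 = 9810 N/m³ = 9.81 kN/m³.
A = π(0.7)² = 1.53938 m².
From F = γ·h_c·A, the centroid depth is h_c = 46.4/(9.81 × 1.53938) = 3.07258 m.
The centroid is at the centre, 0.7 m below the top of the plate, so the highest point sits at h_top = 3.07258 − 0.7 = 2.37258 m below the surface.

d_top ≈ 2.37 m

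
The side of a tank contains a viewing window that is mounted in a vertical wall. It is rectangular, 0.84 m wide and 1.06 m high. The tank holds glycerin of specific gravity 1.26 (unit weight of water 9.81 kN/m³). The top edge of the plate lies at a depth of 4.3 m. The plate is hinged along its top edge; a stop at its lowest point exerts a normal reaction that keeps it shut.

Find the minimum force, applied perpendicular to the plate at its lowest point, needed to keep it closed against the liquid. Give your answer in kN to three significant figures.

γ = 1.26 × 9.81 = 12.3606 kN/m³.
The centroid lies 1.06/2 = 0.53 m below the top edge, so the centroid depth is h_c = 4.3 + 0.53 = 4.83 m.
A = 0.84 × 1.06 = 0.8904 m².
Resultant F = γ·h_c·A = 12.3606 × 4.83 × 0.8904 = 53.1584 kN.
I_c = b·h³/12 = 0.84 × 1.06³/12 = 0.0833711 m⁴.
Centre of pressure: y_p = y_c + I_c/(y_c·A) = 4.83 + 0.0833711/(4.83 × 0.8904) = 4.83 + 0.0193858 = 4.84939 m along the plane.
The resultant acts 0.53 + 0.0193858 = 0.549386 m (along the plate) below the hinge at the top edge, so the moment about the hinge is M = F × 0.549386 = 53.1584 × 0.549386 = 29.2045 kN·m.
A normal force at the bottom, 1.06 m from the hinge, must supply this moment: P = 29.2045/1.06 = 27.5514 kN.

P ≈ 27.6 kN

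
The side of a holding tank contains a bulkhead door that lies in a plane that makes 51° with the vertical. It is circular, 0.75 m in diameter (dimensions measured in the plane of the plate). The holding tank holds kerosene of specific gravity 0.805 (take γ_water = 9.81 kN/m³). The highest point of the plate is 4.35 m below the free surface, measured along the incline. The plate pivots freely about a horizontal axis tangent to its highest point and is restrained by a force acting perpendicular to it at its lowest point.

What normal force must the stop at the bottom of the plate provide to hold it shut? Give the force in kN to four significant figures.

γ = 0.805 × 9.81 = 7.89705 kN/m³.
The plate makes 51° with the vertical, i.e. θ = 90° − 51° = 39° to the horizontal. Measuring y along the incline from the free-surface line, vertical depth h = y·sinθ with sinθ = 0.629320.
The centroid is at the centre, 0.375 m below the top of the plate, so y_c = 4.35 + 0.375 = 4.725 m and h_c = 4.725 × 0.629320 = 2.97354 m.
A = π(0.375)² = 0.441786 m².
Resultant F = γ·h_c·A = 7.89705 × 2.97354 × 0.441786 = 10.3741 kN.
I_c = πr⁴/4 = π × 0.375⁴/4 = 0.0155316 m⁴.
Centre of pressure: y_p = y_c + I_c/(y_c·A) = 4.725 + 0.0155316/(4.725 × 0.441786) = 4.725 + 0.00744051 = 4.73244 m along the plane.
The resultant acts 0.375 + 0.00744051 = 0.382441 m (along the plate) below the hinge at the top edge, so the moment about the hinge is M = F × 0.382441 = 10.3741 × 0.382441 = 3.96748 kN·m.
A normal force at the bottom, 0.75 m from the hinge, must supply this moment: P = 3.96748/0.75 = 5.28997 kN.

P ≈ 5.290 kN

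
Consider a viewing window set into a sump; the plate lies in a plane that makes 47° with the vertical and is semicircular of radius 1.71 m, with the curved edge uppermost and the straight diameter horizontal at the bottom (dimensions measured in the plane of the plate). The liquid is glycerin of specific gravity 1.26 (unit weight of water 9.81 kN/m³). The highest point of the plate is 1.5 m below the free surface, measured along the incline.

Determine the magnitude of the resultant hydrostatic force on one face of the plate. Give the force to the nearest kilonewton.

F ≈ 96 kN

γ = 1.26 × 9.81 = 12.3606 kN/m³.
The plate makes 47° with the vertical, i.e. θ = 90° − 47° = 43° to the horizontal. Measuring y along the incline from the free-surface line, vertical depth h = y·sinθ with sinθ = 0.681998.
The centroid lies 4r/(3π) = 0.725747 m above the diameter, so r − 4r/(3π) = 1.71 − 0.725747 = 0.984253 m below the topmost point, so y_c = 1.5 + 0.984253 = 2.48425 m and h_c = 2.48425 × 0.681998 = 1.69425 m.
A = πr²/2 = π × 1.71²/2 = 4.59317 m².
Resultant F = γ·h_c·A = 12.3606 × 1.69425 × 4.59317 = 96.1899 kN.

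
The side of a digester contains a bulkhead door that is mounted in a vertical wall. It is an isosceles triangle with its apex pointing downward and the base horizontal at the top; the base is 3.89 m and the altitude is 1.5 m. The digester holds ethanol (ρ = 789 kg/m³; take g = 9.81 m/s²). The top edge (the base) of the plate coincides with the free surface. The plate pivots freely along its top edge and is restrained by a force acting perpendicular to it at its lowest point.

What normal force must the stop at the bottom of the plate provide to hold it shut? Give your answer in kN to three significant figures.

γ = ρg = 789 × 9.81 / 1000 = 7.74009 kN/m³.
With the apex down, the centroid sits h/3 = 1.5/3 = 0.5 m below the base (the top edge), so the centroid depth is h_c = 0.5 m.
A = ½ × 3.89 × 1.5 = 2.9175 m².
Resultant F = γ·h_c·A = 7.74009 × 0.5 × 2.9175 = 11.2909 kN.
I_c = b·h³/36 = 3.89 × 1.5³/36 = 0.364687 m⁴.
Centre of pressure: y_p = y_c + I_c/(y_c·A) = 0.5 + 0.364687/(0.5 × 2.9175) = 0.5 + 0.25 = 0.75 m along the plane.
The resultant acts 0.5 + 0.25 = 0.75 m (along the plate) below the hinge at the top edge, so the moment about the hinge is M = F × 0.75 = 11.2909 × 0.75 = 8.46818 kN·m.
A normal force at the bottom, 1.5 m from the hinge, must supply this moment: P = 8.46818/1.5 = 5.64545 kN.

P ≈ 5.65 kN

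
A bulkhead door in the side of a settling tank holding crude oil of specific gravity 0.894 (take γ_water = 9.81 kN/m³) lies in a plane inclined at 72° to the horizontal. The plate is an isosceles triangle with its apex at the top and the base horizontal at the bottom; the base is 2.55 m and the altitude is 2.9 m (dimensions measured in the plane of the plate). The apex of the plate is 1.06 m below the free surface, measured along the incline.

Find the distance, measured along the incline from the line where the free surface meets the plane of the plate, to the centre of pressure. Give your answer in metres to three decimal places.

γ = 0.894 × 9.81 = 8.77014 kN/m³.
Let θ = 72° be the plate's angle to the horizontal; measure y along the incline from where the plane meets the free surface. Vertical depth h = y·sinθ with sinθ = 0.951057.
With the apex up, the centroid sits 2h/3 = 2 × 2.9/3 = 1.93333 m below the apex, so y_c = 1.06 + 1.93333 = 2.99333 m and h_c = 2.99333 × 0.951057 = 2.84683 m.
A = ½ × 2.55 × 2.9 = 3.6975 m².
Resultant F = γ·h_c·A = 8.77014 × 2.84683 × 3.6975 = 92.3158 kN.
I_c = b·h³/36 = 2.55 × 2.9³/36 = 1.72755 m⁴.
Centre of pressure: y_p = y_c + I_c/(y_c·A) = 2.99333 + 1.72755/(2.99333 × 3.6975) = 2.99333 + 0.156087 = 3.14942 m along the plane.

y_p = 3.149 m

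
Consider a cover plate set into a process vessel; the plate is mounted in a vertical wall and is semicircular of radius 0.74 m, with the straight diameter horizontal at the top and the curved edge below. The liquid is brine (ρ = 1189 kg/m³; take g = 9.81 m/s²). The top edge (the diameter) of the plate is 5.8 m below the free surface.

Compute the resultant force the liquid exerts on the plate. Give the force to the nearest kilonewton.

F ≈ 61 kN

γ = ρg = 1189 × 9.81 / 1000 = 11.66409 kN/m³.
The centroid of a semicircle lies 4r/(3π) = 0.314066 m from the diameter, here below the top edge, so the centroid depth is h_c = 5.8 + 0.314066 = 6.11407 m.
A = πr²/2 = π × 0.74²/2 = 0.860168 m².
Resultant F = γ·h_c·A = 11.66409 × 6.11407 × 0.860168 = 61.3429 kN.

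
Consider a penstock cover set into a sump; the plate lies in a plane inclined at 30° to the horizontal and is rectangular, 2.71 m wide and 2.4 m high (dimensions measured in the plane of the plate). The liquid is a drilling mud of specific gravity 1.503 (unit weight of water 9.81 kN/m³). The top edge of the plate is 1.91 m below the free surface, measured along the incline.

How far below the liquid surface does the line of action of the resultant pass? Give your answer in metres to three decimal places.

h_p = 1.632 m

γ = 1.503 × 9.81 = 14.74443 kN/m³.
Let θ = 30° be the plate's angle to the horizontal; measure y along the incline from where the plane meets the free surface. Vertical depth h = y·sinθ with sinθ = 0.500000.
The centroid lies 2.4/2 = 1.2 m below the top edge, so y_c = 1.91 + 1.2 = 3.11 m and h_c = 3.11 × 0.500000 = 1.555 m.
A = 2.71 × 2.4 = 6.504 m².
Resultant F = γ·h_c·A = 14.74443 × 1.555 × 6.504 = 149.121 kN.
I_c = b·h³/12 = 2.71 × 2.4³/12 = 3.12192 m⁴.
Centre of pressure: y_p = y_c + I_c/(y_c·A) = 3.11 + 3.12192/(3.11 × 6.504) = 3.11 + 0.154341 = 3.26434 m along the plane.
Vertically, h_p = y_p·sinθ = 3.26434 × 0.500000 = 1.63217 m.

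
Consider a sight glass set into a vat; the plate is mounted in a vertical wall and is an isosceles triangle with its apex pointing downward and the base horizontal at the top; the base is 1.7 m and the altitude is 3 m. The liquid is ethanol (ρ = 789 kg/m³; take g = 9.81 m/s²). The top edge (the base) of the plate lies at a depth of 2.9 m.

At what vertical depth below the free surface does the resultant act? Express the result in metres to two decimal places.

γ = ρg = 789 × 9.81 / 1000 = 7.74009 kN/m³.
With the apex down, the centroid sits h/3 = 3/3 = 1 m below the base (the top edge), so the centroid depth is h_c = 2.9 + 1 = 3.9 m.
A = ½ × 1.7 × 3 = 2.55 m².
Resultant F = γ·h_c·A = 7.74009 × 3.9 × 2.55 = 76.9752 kN.
I_c = b·h³/36 = 1.7 × 3³/36 = 1.275 m⁴.
Centre of pressure: y_p = y_c + I_c/(y_c·A) = 3.9 + 1.275/(3.9 × 2.55) = 3.9 + 0.128205 = 4.0282 m along the plane.

h_p = 4.03 m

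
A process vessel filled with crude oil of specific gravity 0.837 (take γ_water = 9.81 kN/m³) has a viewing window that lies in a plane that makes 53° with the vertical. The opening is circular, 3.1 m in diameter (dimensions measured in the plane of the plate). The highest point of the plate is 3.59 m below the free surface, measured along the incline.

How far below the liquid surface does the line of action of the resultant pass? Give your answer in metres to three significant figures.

γ = 0.837 × 9.81 = 8.21097 kN/m³.
The plate makes 53° with the vertical, i.e. θ = 90° − 53° = 37° to the horizontal. Measuring y along the incline from the free-surface line, vertical depth h = y·sinθ with sinθ = 0.601815.
The centroid is at the centre, 1.55 m below the top of the plate, so y_c = 3.59 + 1.55 = 5.14 m and h_c = 5.14 × 0.601815 = 3.09333 m.
A = π(1.55)² = 7.54768 m².
Resultant F = γ·h_c·A = 8.21097 × 3.09333 × 7.54768 = 191.705 kN.
I_c = πr⁴/4 = π × 1.55⁴/4 = 4.53332 m⁴.
Centre of pressure: y_p = y_c + I_c/(y_c·A) = 5.14 + 4.53332/(5.14 × 7.54768) = 5.14 + 0.116853 = 5.25685 m along the plane.
Vertically, h_p = y_p·sinθ = 5.25685 × 0.601815 = 3.16365 m.

h_p = 3.16 m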